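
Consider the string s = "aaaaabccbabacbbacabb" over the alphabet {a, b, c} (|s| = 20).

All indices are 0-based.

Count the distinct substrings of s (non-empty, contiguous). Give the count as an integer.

179

rank→(start, suffix):
  0 → (0, 'aaaaabccbabacbbacabb')
  1 → (1, 'aaaabccbabacbbacabb')
  2 → (2, 'aaabccbabacbbacabb')
  3 → (3, 'aabccbabacbbacabb')
  4 → (9, 'abacbbacabb')
  5 → (17, 'abb')
  6 → (4, 'abccbabacbbacabb')
  7 → (15, 'acabb')
  8 → (11, 'acbbacabb')
  9 → (19, 'b')
  10 → (8, 'babacbbacabb')
  11 → (14, 'bacabb')
  12 → (10, 'bacbbacabb')
  13 → (18, 'bb')
  14 → (13, 'bbacabb')
  15 → (5, 'bccbabacbbacabb')
  16 → (16, 'cabb')
  17 → (7, 'cbabacbbacabb')
  18 → (12, 'cbbacabb')
  19 → (6, 'ccbabacbbacabb')

SA = [0, 1, 2, 3, 9, 17, 4, 15, 11, 19, 8, 14, 10, 18, 13, 5, 16, 7, 12, 6]
rank  pair      lcp
   1  s[0:],s[1:]  4  'aaaa'
   2  s[1:],s[2:]  3  'aaa'
   3  s[2:],s[3:]  2  'aa'
   4  s[3:],s[9:]  1  'a'
   5  s[9:],s[17:]  2  'ab'
   6  s[17:],s[4:]  2  'ab'
   7  s[4:],s[15:]  1  'a'
   8  s[15:],s[11:]  2  'ac'
   9  s[11:],s[19:]  0  ''
  10  s[19:],s[8:]  1  'b'
  11  s[8:],s[14:]  2  'ba'
  12  s[14:],s[10:]  3  'bac'
  13  s[10:],s[18:]  1  'b'
  14  s[18:],s[13:]  2  'bb'
  15  s[13:],s[5:]  1  'b'
  16  s[5:],s[16:]  0  ''
  17  s[16:],s[7:]  1  'c'
  18  s[7:],s[12:]  2  'cb'
  19  s[12:],s[6:]  1  'c'

n(n+1)/2 = 20·21/2 = 210
Σ LCP = 0 + 4 + 3 + 2 + 1 + 2 + 2 + 1 + 2 + 0 + 1 + 2 + 3 + 1 + 2 + 1 + 0 + 1 + 2 + 1 = 31
distinct = 210 − 31 = 179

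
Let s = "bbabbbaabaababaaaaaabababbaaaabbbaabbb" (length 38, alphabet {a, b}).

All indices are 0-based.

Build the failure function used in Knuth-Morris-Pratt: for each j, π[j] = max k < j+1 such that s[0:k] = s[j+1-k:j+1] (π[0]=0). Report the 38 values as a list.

π[0] = 0
j=1 s[j]='b': π[1]=1 (border 'b')
j=2 s[j]='a': k: 1→0; π[2]=0 (border '')
j=3 s[j]='b': π[3]=1 (border 'b')
j=4 s[j]='b': π[4]=2 (border 'bb')
j=5 s[j]='b': k: 2→1; π[5]=2 (border 'bb')
j=6 s[j]='a': π[6]=3 (border 'bba')
j=7 s[j]='a': k: 3→0; π[7]=0 (border '')
j=8 s[j]='b': π[8]=1 (border 'b')
j=9 s[j]='a': k: 1→0; π[9]=0 (border '')
j=10 s[j]='a': π[10]=0 (border '')
j=11 s[j]='b': π[11]=1 (border 'b')
j=12 s[j]='a': k: 1→0; π[12]=0 (border '')
j=13 s[j]='b': π[13]=1 (border 'b')
j=14 s[j]='a': k: 1→0; π[14]=0 (border '')
j=15 s[j]='a': π[15]=0 (border '')
j=16 s[j]='a': π[16]=0 (border '')
j=17 s[j]='a': π[17]=0 (border '')
j=18 s[j]='a': π[18]=0 (border '')
j=19 s[j]='a': π[19]=0 (border '')
j=20 s[j]='b': π[20]=1 (border 'b')
j=21 s[j]='a': k: 1→0; π[21]=0 (border '')
j=22 s[j]='b': π[22]=1 (border 'b')
j=23 s[j]='a': k: 1→0; π[23]=0 (border '')
j=24 s[j]='b': π[24]=1 (border 'b')
j=25 s[j]='b': π[25]=2 (border 'bb')
j=26 s[j]='a': π[26]=3 (border 'bba')
j=27 s[j]='a': k: 3→0; π[27]=0 (border '')
j=28 s[j]='a': π[28]=0 (border '')
j=29 s[j]='a': π[29]=0 (border '')
j=30 s[j]='b': π[30]=1 (border 'b')
j=31 s[j]='b': π[31]=2 (border 'bb')
j=32 s[j]='b': k: 2→1; π[32]=2 (border 'bb')
j=33 s[j]='a': π[33]=3 (border 'bba')
j=34 s[j]='a': k: 3→0; π[34]=0 (border '')
j=35 s[j]='b': π[35]=1 (border 'b')
j=36 s[j]='b': π[36]=2 (border 'bb')
j=37 s[j]='b': k: 2→1; π[37]=2 (border 'bb')

[0, 1, 0, 1, 2, 2, 3, 0, 1, 0, 0, 1, 0, 1, 0, 0, 0, 0, 0, 0, 1, 0, 1, 0, 1, 2, 3, 0, 0, 0, 1, 2, 2, 3, 0, 1, 2, 2]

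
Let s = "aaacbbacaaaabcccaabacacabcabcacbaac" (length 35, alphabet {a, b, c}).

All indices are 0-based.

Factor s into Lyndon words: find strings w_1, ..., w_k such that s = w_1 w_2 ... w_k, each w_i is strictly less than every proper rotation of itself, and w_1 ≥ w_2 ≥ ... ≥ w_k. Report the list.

["aaacbbac", "aaaabcccaabacacabcabcacbaac"]

emit factor 1: 'aaacbbac' (i=0, period=8)
emit factor 2: 'aaaabcccaabacacabcabcacbaac' (i=8, period=27)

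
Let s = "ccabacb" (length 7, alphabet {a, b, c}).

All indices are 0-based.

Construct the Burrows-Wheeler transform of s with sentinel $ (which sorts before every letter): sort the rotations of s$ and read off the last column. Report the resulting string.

bcbcaca$

rank  rotation  last
    0  $ccabacb  b
    1  abacb$cc  c
    2  acb$ccab  b
    3  b$ccabac  c
    4  bacb$cca  a
    5  cabacb$c  c
    6  cb$ccaba  a
    7  ccabacb$  $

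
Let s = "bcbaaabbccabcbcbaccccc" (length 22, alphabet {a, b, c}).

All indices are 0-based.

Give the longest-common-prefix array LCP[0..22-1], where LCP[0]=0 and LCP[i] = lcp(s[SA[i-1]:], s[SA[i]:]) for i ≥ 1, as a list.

[0, 2, 1, 2, 1, 0, 2, 1, 1, 4, 3, 2, 0, 1, 1, 3, 2, 1, 2, 2, 3, 4]

rank | idx | suffix
   0 |   3 | aaabbccabcbcbaccccc
   1 |   4 | aabbccabcbcbaccccc
   2 |   5 | abbccabcbcbaccccc
   3 |  10 | abcbcbaccccc
   4 |  16 | accccc
   5 |   2 | baaabbccabcbcbaccccc
   6 |  15 | baccccc
   7 |   6 | bbccabcbcbaccccc
   8 |   0 | bcbaaabbccabcbcbaccccc
   9 |  13 | bcbaccccc
  10 |  11 | bcbcbaccccc
  11 |   7 | bccabcbcbaccccc
  12 |  21 | c
  13 |   9 | cabcbcbaccccc
  14 |   1 | cbaaabbccabcbcbaccccc
  15 |  14 | cbaccccc
  16 |  12 | cbcbaccccc
  17 |  20 | cc
  18 |   8 | ccabcbcbaccccc
  19 |  19 | ccc
  20 |  18 | cccc
  21 |  17 | ccccc

SA = [3, 4, 5, 10, 16, 2, 15, 6, 0, 13, 11, 7, 21, 9, 1, 14, 12, 20, 8, 19, 18, 17]
[i] adj suffixes → lcp
  [1] 3/4 → 2 ('aa')
  [2] 4/5 → 1 ('a')
  [3] 5/10 → 2 ('ab')
  [4] 10/16 → 1 ('a')
  [5] 16/2 → 0 ('')
  [6] 2/15 → 2 ('ba')
  [7] 15/6 → 1 ('b')
  [8] 6/0 → 1 ('b')
  [9] 0/13 → 4 ('bcba')
  [10] 13/11 → 3 ('bcb')
  [11] 11/7 → 2 ('bc')
  [12] 7/21 → 0 ('')
  [13] 21/9 → 1 ('c')
  [14] 9/1 → 1 ('c')
  [15] 1/14 → 3 ('cba')
  [16] 14/12 → 2 ('cb')
  [17] 12/20 → 1 ('c')
  [18] 20/8 → 2 ('cc')
  [19] 8/19 → 2 ('cc')
  [20] 19/18 → 3 ('ccc')
  [21] 18/17 → 4 ('cccc')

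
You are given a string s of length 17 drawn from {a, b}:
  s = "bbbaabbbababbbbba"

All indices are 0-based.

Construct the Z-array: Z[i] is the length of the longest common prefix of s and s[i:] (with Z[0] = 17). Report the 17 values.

Z[0]=17
i=1: fresh scan; Z[1]=2 grow→box=[1,3)
i=2: min(r-i=1, Z[1]=2)=1; Z[2]=1
i=3: fresh scan; Z[3]=0
i=4: fresh scan; Z[4]=0
i=5: fresh scan; Z[5]=4 grow→box=[5,9)
i=6: min(r-i=3, Z[1]=2)=2; Z[6]=2
i=7: min(r-i=2, Z[2]=1)=1; Z[7]=1
i=8: min(r-i=1, Z[3]=0)=0; Z[8]=0
i=9: fresh scan; Z[9]=1 grow→box=[9,10)
i=10: fresh scan; Z[10]=0
i=11: fresh scan; Z[11]=3 grow→box=[11,14)
i=12: min(r-i=2, Z[1]=2)=2; Z[12]=3 grow→box=[12,15)
i=13: min(r-i=2, Z[1]=2)=2; Z[13]=4 grow→box=[13,17)
i=14: min(r-i=3, Z[1]=2)=2; Z[14]=2
i=15: min(r-i=2, Z[2]=1)=1; Z[15]=1
i=16: min(r-i=1, Z[3]=0)=0; Z[16]=0

[17, 2, 1, 0, 0, 4, 2, 1, 0, 1, 0, 3, 3, 4, 2, 1, 0]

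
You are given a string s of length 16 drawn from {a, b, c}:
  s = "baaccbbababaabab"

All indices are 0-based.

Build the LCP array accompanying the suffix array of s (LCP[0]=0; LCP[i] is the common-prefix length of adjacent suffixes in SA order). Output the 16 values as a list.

[0, 2, 1, 2, 3, 4, 1, 0, 1, 3, 2, 3, 4, 1, 0, 1]

rank→(start, suffix):
  0 → (11, 'aabab')
  1 → (1, 'aaccbbababaabab')
  2 → (14, 'ab')
  3 → (9, 'abaabab')
  4 → (12, 'abab')
  5 → (7, 'ababaabab')
  6 → (2, 'accbbababaabab')
  7 → (15, 'b')
  8 → (10, 'baabab')
  9 → (0, 'baaccbbababaabab')
  10 → (13, 'bab')
  11 → (8, 'babaabab')
  12 → (6, 'bababaabab')
  13 → (5, 'bbababaabab')
  14 → (4, 'cbbababaabab')
  15 → (3, 'ccbbababaabab')

SA = [11, 1, 14, 9, 12, 7, 2, 15, 10, 0, 13, 8, 6, 5, 4, 3]
[i] adj suffixes → lcp
  [1] 11/1 → 2 ('aa')
  [2] 1/14 → 1 ('a')
  [3] 14/9 → 2 ('ab')
  [4] 9/12 → 3 ('aba')
  [5] 12/7 → 4 ('abab')
  [6] 7/2 → 1 ('a')
  [7] 2/15 → 0 ('')
  [8] 15/10 → 1 ('b')
  [9] 10/0 → 3 ('baa')
  [10] 0/13 → 2 ('ba')
  [11] 13/8 → 3 ('bab')
  [12] 8/6 → 4 ('baba')
  [13] 6/5 → 1 ('b')
  [14] 5/4 → 0 ('')
  [15] 4/3 → 1 ('c')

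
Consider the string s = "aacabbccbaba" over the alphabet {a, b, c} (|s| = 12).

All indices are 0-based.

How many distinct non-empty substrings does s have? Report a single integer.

rank | idx | suffix
   0 |  11 | a
   1 |   0 | aacabbccbaba
   2 |   9 | aba
   3 |   3 | abbccbaba
   4 |   1 | acabbccbaba
   5 |  10 | ba
   6 |   8 | baba
   7 |   4 | bbccbaba
   8 |   5 | bccbaba
   9 |   2 | cabbccbaba
  10 |   7 | cbaba
  11 |   6 | ccbaba

SA = [11, 0, 9, 3, 1, 10, 8, 4, 5, 2, 7, 6]
[i] adj suffixes → lcp
  [1] 11/0 → 1 ('a')
  [2] 0/9 → 1 ('a')
  [3] 9/3 → 2 ('ab')
  [4] 3/1 → 1 ('a')
  [5] 1/10 → 0 ('')
  [6] 10/8 → 2 ('ba')
  [7] 8/4 → 1 ('b')
  [8] 4/5 → 1 ('b')
  [9] 5/2 → 0 ('')
  [10] 2/7 → 1 ('c')
  [11] 7/6 → 1 ('c')

n(n+1)/2 = 12·13/2 = 78
Σ LCP = 0 + 1 + 1 + 2 + 1 + 0 + 2 + 1 + 1 + 0 + 1 + 1 = 11
distinct = 78 − 11 = 67

67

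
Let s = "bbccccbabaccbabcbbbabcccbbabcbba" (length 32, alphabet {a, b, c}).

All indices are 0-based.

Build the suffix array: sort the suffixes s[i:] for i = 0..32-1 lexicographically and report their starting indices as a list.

[31, 7, 26, 13, 19, 9, 30, 6, 25, 12, 18, 8, 29, 24, 17, 16, 0, 27, 14, 20, 1, 5, 11, 28, 23, 15, 4, 10, 22, 3, 21, 2]

rank→(start, suffix):
  0 → (31, 'a')
  1 → (7, 'abaccbabcbbbabcccbbabcbba')
  2 → (26, 'abcbba')
  3 → (13, 'abcbbbabcccbbabcbba')
  4 → (19, 'abcccbbabcbba')
  5 → (9, 'accbabcbbbabcccbbabcbba')
  6 → (30, 'ba')
  7 → (6, 'babaccbabcbbbabcccbbabcbba')
  8 → (25, 'babcbba')
  9 → (12, 'babcbbbabcccbbabcbba')
  10 → (18, 'babcccbbabcbba')
  11 → (8, 'baccbabcbbbabcccbbabcbba')
  12 → (29, 'bba')
  13 → (24, 'bbabcbba')
  14 → (17, 'bbabcccbbabcbba')
  15 → (16, 'bbbabcccbbabcbba')
  16 → (0, 'bbccccbabaccbabcbbbabcccbbabcbba')
  17 → (27, 'bcbba')
  18 → (14, 'bcbbbabcccbbabcbba')
  19 → (20, 'bcccbbabcbba')
  20 → (1, 'bccccbabaccbabcbbbabcccbbabcbba')
  21 → (5, 'cbabaccbabcbbbabcccbbabcbba')
  22 → (11, 'cbabcbbbabcccbbabcbba')
  23 → (28, 'cbba')
  24 → (23, 'cbbabcbba')
  25 → (15, 'cbbbabcccbbabcbba')
  26 → (4, 'ccbabaccbabcbbbabcccbbabcbba')
  27 → (10, 'ccbabcbbbabcccbbabcbba')
  28 → (22, 'ccbbabcbba')
  29 → (3, 'cccbabaccbabcbbbabcccbbabcbba')
  30 → (21, 'cccbbabcbba')
  31 → (2, 'ccccbabaccbabcbbbabcccbbabcbba')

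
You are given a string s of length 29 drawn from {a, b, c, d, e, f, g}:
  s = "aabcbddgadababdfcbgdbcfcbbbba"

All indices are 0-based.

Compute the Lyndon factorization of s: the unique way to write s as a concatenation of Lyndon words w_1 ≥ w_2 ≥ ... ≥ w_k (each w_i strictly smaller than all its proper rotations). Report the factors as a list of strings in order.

emit factor 1: 'aabcbddgadababdfcbgdbcfcbbbb' (i=0, period=28)
emit factor 2: 'a' (i=28, period=1)

["aabcbddgadababdfcbgdbcfcbbbb", "a"]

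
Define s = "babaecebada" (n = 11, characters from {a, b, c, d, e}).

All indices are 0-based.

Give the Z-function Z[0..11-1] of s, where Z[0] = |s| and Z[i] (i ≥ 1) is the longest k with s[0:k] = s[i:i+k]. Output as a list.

[11, 0, 2, 0, 0, 0, 0, 2, 0, 0, 0]

Z[0]=11
i=1: outside box; Z[1]=0
i=2: outside box; Z[2]=2 extend→box=[2,4)
i=3: min(r-i=1, Z[1]=0)=0; Z[3]=0
i=4: outside box; Z[4]=0
i=5: outside box; Z[5]=0
i=6: outside box; Z[6]=0
i=7: outside box; Z[7]=2 extend→box=[7,9)
i=8: min(r-i=1, Z[1]=0)=0; Z[8]=0
i=9: outside box; Z[9]=0
i=10: outside box; Z[10]=0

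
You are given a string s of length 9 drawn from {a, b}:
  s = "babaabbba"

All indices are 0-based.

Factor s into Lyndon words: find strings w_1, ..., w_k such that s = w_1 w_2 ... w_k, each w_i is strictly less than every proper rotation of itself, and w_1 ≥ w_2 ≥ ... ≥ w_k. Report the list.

emit factor 1: 'b' (i=0, period=1)
emit factor 2: 'ab' (i=1, period=2)
emit factor 3: 'aabbb' (i=3, period=5)
emit factor 4: 'a' (i=8, period=1)

["b", "ab", "aabbb", "a"]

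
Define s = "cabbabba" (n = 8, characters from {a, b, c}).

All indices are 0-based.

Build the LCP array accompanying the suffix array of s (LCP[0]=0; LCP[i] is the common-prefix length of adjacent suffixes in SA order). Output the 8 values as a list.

[0, 1, 4, 0, 2, 1, 3, 0]

rank | idx | suffix
   0 |   7 | a
   1 |   4 | abba
   2 |   1 | abbabba
   3 |   6 | ba
   4 |   3 | babba
   5 |   5 | bba
   6 |   2 | bbabba
   7 |   0 | cabbabba

SA = [7, 4, 1, 6, 3, 5, 2, 0]
rank  pair      lcp
   1  s[7:],s[4:]  1  'a'
   2  s[4:],s[1:]  4  'abba'
   3  s[1:],s[6:]  0  ''
   4  s[6:],s[3:]  2  'ba'
   5  s[3:],s[5:]  1  'b'
   6  s[5:],s[2:]  3  'bba'
   7  s[2:],s[0:]  0  ''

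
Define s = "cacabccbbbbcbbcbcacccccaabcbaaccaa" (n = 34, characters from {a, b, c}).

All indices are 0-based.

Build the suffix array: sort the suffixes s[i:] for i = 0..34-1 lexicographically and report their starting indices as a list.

[33, 32, 23, 28, 24, 3, 1, 29, 17, 27, 7, 8, 9, 12, 15, 25, 10, 13, 4, 31, 22, 2, 0, 16, 26, 6, 11, 14, 30, 21, 5, 20, 19, 18]

sorted suffixes:
  #0 SA[0]=33  'a'
  #1 SA[1]=32  'aa'
  #2 SA[2]=23  'aabcbaaccaa'
  #3 SA[3]=28  'aaccaa'
  #4 SA[4]=24  'abcbaaccaa'
  #5 SA[5]=3  'abccbbbbcbbcbcacccccaabcbaaccaa'
  #6 SA[6]=1  'acabccbbbbcbbcbcacccccaabcbaaccaa'
  #7 SA[7]=29  'accaa'
  #8 SA[8]=17  'acccccaabcbaaccaa'
  #9 SA[9]=27  'baaccaa'
  #10 SA[10]=7  'bbbbcbbcbcacccccaabcbaaccaa'
  #11 SA[11]=8  'bbbcbbcbcacccccaabcbaaccaa'
  #12 SA[12]=9  'bbcbbcbcacccccaabcbaaccaa'
  #13 SA[13]=12  'bbcbcacccccaabcbaaccaa'
  #14 SA[14]=15  'bcacccccaabcbaaccaa'
  #15 SA[15]=25  'bcbaaccaa'
  #16 SA[16]=10  'bcbbcbcacccccaabcbaaccaa'
  #17 SA[17]=13  'bcbcacccccaabcbaaccaa'
  #18 SA[18]=4  'bccbbbbcbbcbcacccccaabcbaaccaa'
  #19 SA[19]=31  'caa'
  #20 SA[20]=22  'caabcbaaccaa'
  #21 SA[21]=2  'cabccbbbbcbbcbcacccccaabcbaaccaa'
  #22 SA[22]=0  'cacabccbbbbcbbcbcacccccaabcbaaccaa'
  #23 SA[23]=16  'cacccccaabcbaaccaa'
  #24 SA[24]=26  'cbaaccaa'
  #25 SA[25]=6  'cbbbbcbbcbcacccccaabcbaaccaa'
  #26 SA[26]=11  'cbbcbcacccccaabcbaaccaa'
  #27 SA[27]=14  'cbcacccccaabcbaaccaa'
  #28 SA[28]=30  'ccaa'
  #29 SA[29]=21  'ccaabcbaaccaa'
  #30 SA[30]=5  'ccbbbbcbbcbcacccccaabcbaaccaa'
  #31 SA[31]=20  'cccaabcbaaccaa'
  #32 SA[32]=19  'ccccaabcbaaccaa'
  #33 SA[33]=18  'cccccaabcbaaccaa'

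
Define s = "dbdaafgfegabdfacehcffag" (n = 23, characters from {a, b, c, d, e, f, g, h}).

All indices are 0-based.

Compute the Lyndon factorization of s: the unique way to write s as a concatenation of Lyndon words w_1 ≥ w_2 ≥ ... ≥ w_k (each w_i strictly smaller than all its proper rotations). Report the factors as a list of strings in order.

["d", "bd", "aafgfegabdfacehcffag"]

emit factor 1: 'd' (i=0, period=1)
emit factor 2: 'bd' (i=1, period=2)
emit factor 3: 'aafgfegabdfacehcffag' (i=3, period=20)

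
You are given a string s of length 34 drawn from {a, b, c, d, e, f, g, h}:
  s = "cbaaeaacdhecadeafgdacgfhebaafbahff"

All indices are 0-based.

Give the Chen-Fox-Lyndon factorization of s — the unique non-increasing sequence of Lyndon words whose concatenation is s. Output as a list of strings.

emit factor 1: 'c' (i=0, period=1)
emit factor 2: 'b' (i=1, period=1)
emit factor 3: 'aae' (i=2, period=3)
emit factor 4: 'aacdhecadeafgdacgfhebaafbahff' (i=5, period=29)

["c", "b", "aae", "aacdhecadeafgdacgfhebaafbahff"]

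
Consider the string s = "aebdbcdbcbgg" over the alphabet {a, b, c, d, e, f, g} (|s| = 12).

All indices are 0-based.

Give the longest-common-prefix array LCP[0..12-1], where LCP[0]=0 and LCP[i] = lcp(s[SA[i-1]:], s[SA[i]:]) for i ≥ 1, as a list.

[0, 0, 2, 1, 1, 0, 1, 0, 3, 0, 0, 1]

rank→(start, suffix):
  0 → (0, 'aebdbcdbcbgg')
  1 → (7, 'bcbgg')
  2 → (4, 'bcdbcbgg')
  3 → (2, 'bdbcdbcbgg')
  4 → (9, 'bgg')
  5 → (8, 'cbgg')
  6 → (5, 'cdbcbgg')
  7 → (6, 'dbcbgg')
  8 → (3, 'dbcdbcbgg')
  9 → (1, 'ebdbcdbcbgg')
  10 → (11, 'g')
  11 → (10, 'gg')

SA = [0, 7, 4, 2, 9, 8, 5, 6, 3, 1, 11, 10]
i: (SA[i-1],SA[i]) lcp shared
  1: (0,7) 0 ''
  2: (7,4) 2 'bc'
  3: (4,2) 1 'b'
  4: (2,9) 1 'b'
  5: (9,8) 0 ''
  6: (8,5) 1 'c'
  7: (5,6) 0 ''
  8: (6,3) 3 'dbc'
  9: (3,1) 0 ''
  10: (1,11) 0 ''
  11: (11,10) 1 'g'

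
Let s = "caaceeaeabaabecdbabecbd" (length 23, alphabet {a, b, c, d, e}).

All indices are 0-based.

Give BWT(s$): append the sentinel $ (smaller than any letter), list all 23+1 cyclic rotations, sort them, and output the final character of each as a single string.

rank  rotation                  last
    0  $caaceeaeabaabecdbabecbd  d
    1  aabecdbabecbd$caaceeaeab  b
    2  aaceeaeabaabecdbabecbd$c  c
    3  abaabecdbabecbd$caaceeae  e
    4  abecbd$caaceeaeabaabecdb  b
    5  abecdbabecbd$caaceeaeaba  a
    6  aceeaeabaabecdbabecbd$ca  a
    7  aeabaabecdbabecbd$caacee  e
    8  baabecdbabecbd$caaceeaea  a
    9  babecbd$caaceeaeabaabecd  d
   10  bd$caaceeaeabaabecdbabec  c
   11  becbd$caaceeaeabaabecdba  a
   12  becdbabecbd$caaceeaeabaa  a
   13  caaceeaeabaabecdbabecbd$  $
   14  cbd$caaceeaeabaabecdbabe  e
   15  cdbabecbd$caaceeaeabaabe  e
   16  ceeaeabaabecdbabecbd$caa  a
   17  d$caaceeaeabaabecdbabecb  b
   18  dbabecbd$caaceeaeabaabec  c
   19  eabaabecdbabecbd$caaceea  a
   20  eaeabaabecdbabecbd$caace  e
   21  ecbd$caaceeaeabaabecdbab  b
   22  ecdbabecbd$caaceeaeabaab  b
   23  eeaeabaabecdbabecbd$caac  c

dbcebaaeadcaa$eeabcaebbc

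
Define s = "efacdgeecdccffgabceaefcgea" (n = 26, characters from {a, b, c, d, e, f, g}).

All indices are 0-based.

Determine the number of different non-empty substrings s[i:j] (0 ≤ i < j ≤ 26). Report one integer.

rank | idx | suffix
   0 |  25 | a
   1 |  15 | abceaefcgea
   2 |   2 | acdgeecdccffgabceaefcgea
   3 |  19 | aefcgea
   4 |  16 | bceaefcgea
   5 |  10 | ccffgabceaefcgea
   6 |   8 | cdccffgabceaefcgea
   7 |   3 | cdgeecdccffgabceaefcgea
   8 |  17 | ceaefcgea
   9 |  11 | cffgabceaefcgea
  10 |  22 | cgea
  11 |   9 | dccffgabceaefcgea
  12 |   4 | dgeecdccffgabceaefcgea
  13 |  24 | ea
  14 |  18 | eaefcgea
  15 |   7 | ecdccffgabceaefcgea
  16 |   6 | eecdccffgabceaefcgea
  17 |   0 | efacdgeecdccffgabceaefcgea
  18 |  20 | efcgea
  19 |   1 | facdgeecdccffgabceaefcgea
  20 |  21 | fcgea
  21 |  12 | ffgabceaefcgea
  22 |  13 | fgabceaefcgea
  23 |  14 | gabceaefcgea
  24 |  23 | gea
  25 |   5 | geecdccffgabceaefcgea

SA = [25, 15, 2, 19, 16, 10, 8, 3, 17, 11, 22, 9, 4, 24, 18, 7, 6, 0, 20, 1, 21, 12, 13, 14, 23, 5]
rank  pair      lcp
   1  s[25:],s[15:]  1  'a'
   2  s[15:],s[2:]  1  'a'
   3  s[2:],s[19:]  1  'a'
   4  s[19:],s[16:]  0  ''
   5  s[16:],s[10:]  0  ''
   6  s[10:],s[8:]  1  'c'
   7  s[8:],s[3:]  2  'cd'
   8  s[3:],s[17:]  1  'c'
   9  s[17:],s[11:]  1  'c'
  10  s[11:],s[22:]  1  'c'
  11  s[22:],s[9:]  0  ''
  12  s[9:],s[4:]  1  'd'
  13  s[4:],s[24:]  0  ''
  14  s[24:],s[18:]  2  'ea'
  15  s[18:],s[7:]  1  'e'
  16  s[7:],s[6:]  1  'e'
  17  s[6:],s[0:]  1  'e'
  18  s[0:],s[20:]  2  'ef'
  19  s[20:],s[1:]  0  ''
  20  s[1:],s[21:]  1  'f'
  21  s[21:],s[12:]  1  'f'
  22  s[12:],s[13:]  1  'f'
  23  s[13:],s[14:]  0  ''
  24  s[14:],s[23:]  1  'g'
  25  s[23:],s[5:]  2  'ge'

n(n+1)/2 = 26·27/2 = 351
Σ LCP = 0 + 1 + 1 + 1 + 0 + 0 + 1 + 2 + 1 + 1 + 1 + 0 + 1 + 0 + 2 + 1 + 1 + 1 + 2 + 0 + 1 + 1 + 1 + 0 + 1 + 2 = 23
distinct = 351 − 23 = 328

328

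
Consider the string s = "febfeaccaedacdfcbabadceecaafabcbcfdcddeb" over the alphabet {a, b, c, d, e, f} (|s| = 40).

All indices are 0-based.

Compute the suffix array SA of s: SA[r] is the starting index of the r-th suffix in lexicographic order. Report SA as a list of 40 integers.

[25, 17, 28, 5, 11, 19, 8, 26, 39, 16, 18, 29, 31, 2, 24, 7, 15, 30, 6, 35, 12, 21, 32, 10, 34, 20, 36, 37, 13, 4, 38, 1, 23, 9, 22, 27, 14, 33, 3, 0]

sorted suffixes:
  #0 SA[0]=25  'aafabcbcfdcddeb'
  #1 SA[1]=17  'abadceecaafabcbcfdcddeb'
  #2 SA[2]=28  'abcbcfdcddeb'
  #3 SA[3]=5  'accaedacdfcbabadceecaafabcbcfdcddeb'
  #4 SA[4]=11  'acdfcbabadceecaafabcbcfdcddeb'
  #5 SA[5]=19  'adceecaafabcbcfdcddeb'
  #6 SA[6]=8  'aedacdfcbabadceecaafabcbcfdcddeb'
  #7 SA[7]=26  'afabcbcfdcddeb'
  #8 SA[8]=39  'b'
  #9 SA[9]=16  'babadceecaafabcbcfdcddeb'
  #10 SA[10]=18  'badceecaafabcbcfdcddeb'
  #11 SA[11]=29  'bcbcfdcddeb'
  #12 SA[12]=31  'bcfdcddeb'
  #13 SA[13]=2  'bfeaccaedacdfcbabadceecaafabcbcfdcddeb'
  #14 SA[14]=24  'caafabcbcfdcddeb'
  #15 SA[15]=7  'caedacdfcbabadceecaafabcbcfdcddeb'
  #16 SA[16]=15  'cbabadceecaafabcbcfdcddeb'
  #17 SA[17]=30  'cbcfdcddeb'
  #18 SA[18]=6  'ccaedacdfcbabadceecaafabcbcfdcddeb'
  #19 SA[19]=35  'cddeb'
  #20 SA[20]=12  'cdfcbabadceecaafabcbcfdcddeb'
  #21 SA[21]=21  'ceecaafabcbcfdcddeb'
  #22 SA[22]=32  'cfdcddeb'
  #23 SA[23]=10  'dacdfcbabadceecaafabcbcfdcddeb'
  #24 SA[24]=34  'dcddeb'
  #25 SA[25]=20  'dceecaafabcbcfdcddeb'
  #26 SA[26]=36  'ddeb'
  #27 SA[27]=37  'deb'
  #28 SA[28]=13  'dfcbabadceecaafabcbcfdcddeb'
  #29 SA[29]=4  'eaccaedacdfcbabadceecaafabcbcfdcddeb'
  #30 SA[30]=38  'eb'
  #31 SA[31]=1  'ebfeaccaedacdfcbabadceecaafabcbcfdcddeb'
  #32 SA[32]=23  'ecaafabcbcfdcddeb'
  #33 SA[33]=9  'edacdfcbabadceecaafabcbcfdcddeb'
  #34 SA[34]=22  'eecaafabcbcfdcddeb'
  #35 SA[35]=27  'fabcbcfdcddeb'
  #36 SA[36]=14  'fcbabadceecaafabcbcfdcddeb'
  #37 SA[37]=33  'fdcddeb'
  #38 SA[38]=3  'feaccaedacdfcbabadceecaafabcbcfdcddeb'
  #39 SA[39]=0  'febfeaccaedacdfcbabadceecaafabcbcfdcddeb'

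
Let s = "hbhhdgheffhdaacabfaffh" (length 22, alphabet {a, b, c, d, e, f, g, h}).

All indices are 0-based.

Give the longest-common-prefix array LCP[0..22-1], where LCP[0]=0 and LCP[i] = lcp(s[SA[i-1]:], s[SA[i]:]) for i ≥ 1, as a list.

[0, 1, 1, 1, 0, 1, 0, 0, 1, 0, 0, 1, 3, 1, 2, 0, 0, 1, 1, 2, 1, 1]

sorted suffixes:
  #0 SA[0]=12  'aacabfaffh'
  #1 SA[1]=15  'abfaffh'
  #2 SA[2]=13  'acabfaffh'
  #3 SA[3]=18  'affh'
  #4 SA[4]=16  'bfaffh'
  #5 SA[5]=1  'bhhdgheffhdaacabfaffh'
  #6 SA[6]=14  'cabfaffh'
  #7 SA[7]=11  'daacabfaffh'
  #8 SA[8]=4  'dgheffhdaacabfaffh'
  #9 SA[9]=7  'effhdaacabfaffh'
  #10 SA[10]=17  'faffh'
  #11 SA[11]=19  'ffh'
  #12 SA[12]=8  'ffhdaacabfaffh'
  #13 SA[13]=20  'fh'
  #14 SA[14]=9  'fhdaacabfaffh'
  #15 SA[15]=5  'gheffhdaacabfaffh'
  #16 SA[16]=21  'h'
  #17 SA[17]=0  'hbhhdgheffhdaacabfaffh'
  #18 SA[18]=10  'hdaacabfaffh'
  #19 SA[19]=3  'hdgheffhdaacabfaffh'
  #20 SA[20]=6  'heffhdaacabfaffh'
  #21 SA[21]=2  'hhdgheffhdaacabfaffh'

SA = [12, 15, 13, 18, 16, 1, 14, 11, 4, 7, 17, 19, 8, 20, 9, 5, 21, 0, 10, 3, 6, 2]
[i] adj suffixes → lcp
  [1] 12/15 → 1 ('a')
  [2] 15/13 → 1 ('a')
  [3] 13/18 → 1 ('a')
  [4] 18/16 → 0 ('')
  [5] 16/1 → 1 ('b')
  [6] 1/14 → 0 ('')
  [7] 14/11 → 0 ('')
  [8] 11/4 → 1 ('d')
  [9] 4/7 → 0 ('')
  [10] 7/17 → 0 ('')
  [11] 17/19 → 1 ('f')
  [12] 19/8 → 3 ('ffh')
  [13] 8/20 → 1 ('f')
  [14] 20/9 → 2 ('fh')
  [15] 9/5 → 0 ('')
  [16] 5/21 → 0 ('')
  [17] 21/0 → 1 ('h')
  [18] 0/10 → 1 ('h')
  [19] 10/3 → 2 ('hd')
  [20] 3/6 → 1 ('h')
  [21] 6/2 → 1 ('h')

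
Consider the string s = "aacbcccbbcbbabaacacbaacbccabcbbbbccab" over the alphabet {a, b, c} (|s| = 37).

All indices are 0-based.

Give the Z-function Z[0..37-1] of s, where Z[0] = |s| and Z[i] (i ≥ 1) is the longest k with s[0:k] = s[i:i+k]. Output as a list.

Z[0]=37
i=1: fresh scan; Z[1]=1 extend→box=[1,2)
i=2: fresh scan; Z[2]=0
i=3: fresh scan; Z[3]=0
i=4: fresh scan; Z[4]=0
i=5: fresh scan; Z[5]=0
i=6: fresh scan; Z[6]=0
i=7: fresh scan; Z[7]=0
i=8: fresh scan; Z[8]=0
i=9: fresh scan; Z[9]=0
i=10: fresh scan; Z[10]=0
i=11: fresh scan; Z[11]=0
i=12: fresh scan; Z[12]=1 extend→box=[12,13)
i=13: fresh scan; Z[13]=0
i=14: fresh scan; Z[14]=3 extend→box=[14,17)
i=15: min(r-i=2, Z[1]=1)=1; Z[15]=1
i=16: min(r-i=1, Z[2]=0)=0; Z[16]=0
i=17: fresh scan; Z[17]=1 extend→box=[17,18)
i=18: fresh scan; Z[18]=0
i=19: fresh scan; Z[19]=0
i=20: fresh scan; Z[20]=6 extend→box=[20,26)
i=21: min(r-i=5, Z[1]=1)=1; Z[21]=1
i=22: min(r-i=4, Z[2]=0)=0; Z[22]=0
i=23: min(r-i=3, Z[3]=0)=0; Z[23]=0
i=24: min(r-i=2, Z[4]=0)=0; Z[24]=0
i=25: min(r-i=1, Z[5]=0)=0; Z[25]=0
i=26: fresh scan; Z[26]=1 extend→box=[26,27)
i=27: fresh scan; Z[27]=0
i=28: fresh scan; Z[28]=0
i=29: fresh scan; Z[29]=0
i=30: fresh scan; Z[30]=0
i=31: fresh scan; Z[31]=0
i=32: fresh scan; Z[32]=0
i=33: fresh scan; Z[33]=0
i=34: fresh scan; Z[34]=0
i=35: fresh scan; Z[35]=1 extend→box=[35,36)
i=36: fresh scan; Z[36]=0

[37, 1, 0, 0, 0, 0, 0, 0, 0, 0, 0, 0, 1, 0, 3, 1, 0, 1, 0, 0, 6, 1, 0, 0, 0, 0, 1, 0, 0, 0, 0, 0, 0, 0, 0, 1, 0]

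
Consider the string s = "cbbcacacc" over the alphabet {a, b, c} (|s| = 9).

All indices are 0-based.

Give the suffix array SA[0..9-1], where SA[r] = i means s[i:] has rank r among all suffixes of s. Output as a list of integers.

rank | idx | suffix
   0 |   4 | acacc
   1 |   6 | acc
   2 |   1 | bbcacacc
   3 |   2 | bcacacc
   4 |   8 | c
   5 |   3 | cacacc
   6 |   5 | cacc
   7 |   0 | cbbcacacc
   8 |   7 | cc

[4, 6, 1, 2, 8, 3, 5, 0, 7]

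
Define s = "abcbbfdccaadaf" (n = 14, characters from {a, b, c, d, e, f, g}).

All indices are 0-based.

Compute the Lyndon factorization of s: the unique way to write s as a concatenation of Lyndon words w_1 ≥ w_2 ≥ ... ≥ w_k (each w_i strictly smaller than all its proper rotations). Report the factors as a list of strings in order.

emit factor 1: 'abcbbfdcc' (i=0, period=9)
emit factor 2: 'aadaf' (i=9, period=5)

["abcbbfdcc", "aadaf"]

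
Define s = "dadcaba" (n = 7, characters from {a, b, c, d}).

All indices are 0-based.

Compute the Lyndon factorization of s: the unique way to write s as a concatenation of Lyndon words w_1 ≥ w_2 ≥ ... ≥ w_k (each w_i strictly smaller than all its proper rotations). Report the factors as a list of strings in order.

["d", "adc", "ab", "a"]

emit factor 1: 'd' (i=0, period=1)
emit factor 2: 'adc' (i=1, period=3)
emit factor 3: 'ab' (i=4, period=2)
emit factor 4: 'a' (i=6, period=1)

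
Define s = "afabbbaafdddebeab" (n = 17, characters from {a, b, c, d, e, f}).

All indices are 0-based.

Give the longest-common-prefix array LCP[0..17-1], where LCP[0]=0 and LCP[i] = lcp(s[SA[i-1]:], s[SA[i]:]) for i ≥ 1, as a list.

[0, 1, 2, 1, 2, 0, 1, 1, 2, 1, 0, 2, 1, 0, 1, 0, 1]

rank→(start, suffix):
  0 → (6, 'aafdddebeab')
  1 → (15, 'ab')
  2 → (2, 'abbbaafdddebeab')
  3 → (0, 'afabbbaafdddebeab')
  4 → (7, 'afdddebeab')
  5 → (16, 'b')
  6 → (5, 'baafdddebeab')
  7 → (4, 'bbaafdddebeab')
  8 → (3, 'bbbaafdddebeab')
  9 → (13, 'beab')
  10 → (9, 'dddebeab')
  11 → (10, 'ddebeab')
  12 → (11, 'debeab')
  13 → (14, 'eab')
  14 → (12, 'ebeab')
  15 → (1, 'fabbbaafdddebeab')
  16 → (8, 'fdddebeab')

SA = [6, 15, 2, 0, 7, 16, 5, 4, 3, 13, 9, 10, 11, 14, 12, 1, 8]
i: (SA[i-1],SA[i]) lcp shared
  1: (6,15) 1 'a'
  2: (15,2) 2 'ab'
  3: (2,0) 1 'a'
  4: (0,7) 2 'af'
  5: (7,16) 0 ''
  6: (16,5) 1 'b'
  7: (5,4) 1 'b'
  8: (4,3) 2 'bb'
  9: (3,13) 1 'b'
  10: (13,9) 0 ''
  11: (9,10) 2 'dd'
  12: (10,11) 1 'd'
  13: (11,14) 0 ''
  14: (14,12) 1 'e'
  15: (12,1) 0 ''
  16: (1,8) 1 'f'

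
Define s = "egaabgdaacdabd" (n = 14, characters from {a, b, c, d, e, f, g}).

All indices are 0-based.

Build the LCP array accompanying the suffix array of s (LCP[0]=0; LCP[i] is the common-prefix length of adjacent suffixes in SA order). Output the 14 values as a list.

rank→(start, suffix):
  0 → (2, 'aabgdaacdabd')
  1 → (7, 'aacdabd')
  2 → (11, 'abd')
  3 → (3, 'abgdaacdabd')
  4 → (8, 'acdabd')
  5 → (12, 'bd')
  6 → (4, 'bgdaacdabd')
  7 → (9, 'cdabd')
  8 → (13, 'd')
  9 → (6, 'daacdabd')
  10 → (10, 'dabd')
  11 → (0, 'egaabgdaacdabd')
  12 → (1, 'gaabgdaacdabd')
  13 → (5, 'gdaacdabd')

SA = [2, 7, 11, 3, 8, 12, 4, 9, 13, 6, 10, 0, 1, 5]
rank  pair      lcp
   1  s[2:],s[7:]  2  'aa'
   2  s[7:],s[11:]  1  'a'
   3  s[11:],s[3:]  2  'ab'
   4  s[3:],s[8:]  1  'a'
   5  s[8:],s[12:]  0  ''
   6  s[12:],s[4:]  1  'b'
   7  s[4:],s[9:]  0  ''
   8  s[9:],s[13:]  0  ''
   9  s[13:],s[6:]  1  'd'
  10  s[6:],s[10:]  2  'da'
  11  s[10:],s[0:]  0  ''
  12  s[0:],s[1:]  0  ''
  13  s[1:],s[5:]  1  'g'

[0, 2, 1, 2, 1, 0, 1, 0, 0, 1, 2, 0, 0, 1]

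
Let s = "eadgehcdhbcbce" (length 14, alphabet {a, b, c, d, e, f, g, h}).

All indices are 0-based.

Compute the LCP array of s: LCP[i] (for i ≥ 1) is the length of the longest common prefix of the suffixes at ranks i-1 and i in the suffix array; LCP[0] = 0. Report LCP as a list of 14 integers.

sorted suffixes:
  #0 SA[0]=1  'adgehcdhbcbce'
  #1 SA[1]=9  'bcbce'
  #2 SA[2]=11  'bce'
  #3 SA[3]=10  'cbce'
  #4 SA[4]=6  'cdhbcbce'
  #5 SA[5]=12  'ce'
  #6 SA[6]=2  'dgehcdhbcbce'
  #7 SA[7]=7  'dhbcbce'
  #8 SA[8]=13  'e'
  #9 SA[9]=0  'eadgehcdhbcbce'
  #10 SA[10]=4  'ehcdhbcbce'
  #11 SA[11]=3  'gehcdhbcbce'
  #12 SA[12]=8  'hbcbce'
  #13 SA[13]=5  'hcdhbcbce'

SA = [1, 9, 11, 10, 6, 12, 2, 7, 13, 0, 4, 3, 8, 5]
rank  pair      lcp
   1  s[1:],s[9:]  0  ''
   2  s[9:],s[11:]  2  'bc'
   3  s[11:],s[10:]  0  ''
   4  s[10:],s[6:]  1  'c'
   5  s[6:],s[12:]  1  'c'
   6  s[12:],s[2:]  0  ''
   7  s[2:],s[7:]  1  'd'
   8  s[7:],s[13:]  0  ''
   9  s[13:],s[0:]  1  'e'
  10  s[0:],s[4:]  1  'e'
  11  s[4:],s[3:]  0  ''
  12  s[3:],s[8:]  0  ''
  13  s[8:],s[5:]  1  'h'

[0, 0, 2, 0, 1, 1, 0, 1, 0, 1, 1, 0, 0, 1]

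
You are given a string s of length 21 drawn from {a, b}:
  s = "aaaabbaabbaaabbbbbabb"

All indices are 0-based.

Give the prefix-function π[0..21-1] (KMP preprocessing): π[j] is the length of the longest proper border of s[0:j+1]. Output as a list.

[0, 1, 2, 3, 0, 0, 1, 2, 0, 0, 1, 2, 3, 0, 0, 0, 0, 0, 1, 0, 0]

π[0] = 0
j=1 s[j]='a': π[1]=1 (border 'a')
j=2 s[j]='a': π[2]=2 (border 'aa')
j=3 s[j]='a': π[3]=3 (border 'aaa')
j=4 s[j]='b': k: 3→2→1→0; π[4]=0 (border '')
j=5 s[j]='b': π[5]=0 (border '')
j=6 s[j]='a': π[6]=1 (border 'a')
j=7 s[j]='a': π[7]=2 (border 'aa')
j=8 s[j]='b': k: 2→1→0; π[8]=0 (border '')
j=9 s[j]='b': π[9]=0 (border '')
j=10 s[j]='a': π[10]=1 (border 'a')
j=11 s[j]='a': π[11]=2 (border 'aa')
j=12 s[j]='a': π[12]=3 (border 'aaa')
j=13 s[j]='b': k: 3→2→1→0; π[13]=0 (border '')
j=14 s[j]='b': π[14]=0 (border '')
j=15 s[j]='b': π[15]=0 (border '')
j=16 s[j]='b': π[16]=0 (border '')
j=17 s[j]='b': π[17]=0 (border '')
j=18 s[j]='a': π[18]=1 (border 'a')
j=19 s[j]='b': k: 1→0; π[19]=0 (border '')
j=20 s[j]='b': π[20]=0 (border '')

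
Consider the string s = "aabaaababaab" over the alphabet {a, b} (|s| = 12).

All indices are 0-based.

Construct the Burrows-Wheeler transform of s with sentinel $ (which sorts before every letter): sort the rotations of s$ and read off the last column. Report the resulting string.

bbb$aaabaaaaa

rank  rotation       last
    0  $aabaaababaab  b
    1  aaababaab$aab  b
    2  aab$aabaaabab  b
    3  aabaaababaab$  $
    4  aababaab$aaba  a
    5  ab$aabaaababa  a
    6  abaaababaab$a  a
    7  abaab$aabaaab  b
    8  ababaab$aabaa  a
    9  b$aabaaababaa  a
   10  baaababaab$aa  a
   11  baab$aabaaaba  a
   12  babaab$aabaaa  a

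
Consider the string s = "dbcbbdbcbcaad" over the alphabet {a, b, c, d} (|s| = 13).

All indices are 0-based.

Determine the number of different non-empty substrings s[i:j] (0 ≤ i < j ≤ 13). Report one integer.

rank | idx | suffix
   0 |  10 | aad
   1 |  11 | ad
   2 |   3 | bbdbcbcaad
   3 |   8 | bcaad
   4 |   1 | bcbbdbcbcaad
   5 |   6 | bcbcaad
   6 |   4 | bdbcbcaad
   7 |   9 | caad
   8 |   2 | cbbdbcbcaad
   9 |   7 | cbcaad
  10 |  12 | d
  11 |   0 | dbcbbdbcbcaad
  12 |   5 | dbcbcaad

SA = [10, 11, 3, 8, 1, 6, 4, 9, 2, 7, 12, 0, 5]
i: (SA[i-1],SA[i]) lcp shared
  1: (10,11) 1 'a'
  2: (11,3) 0 ''
  3: (3,8) 1 'b'
  4: (8,1) 2 'bc'
  5: (1,6) 3 'bcb'
  6: (6,4) 1 'b'
  7: (4,9) 0 ''
  8: (9,2) 1 'c'
  9: (2,7) 2 'cb'
  10: (7,12) 0 ''
  11: (12,0) 1 'd'
  12: (0,5) 4 'dbcb'

n(n+1)/2 = 13·14/2 = 91
Σ LCP = 0 + 1 + 0 + 1 + 2 + 3 + 1 + 0 + 1 + 2 + 0 + 1 + 4 = 16
distinct = 91 − 16 = 75

75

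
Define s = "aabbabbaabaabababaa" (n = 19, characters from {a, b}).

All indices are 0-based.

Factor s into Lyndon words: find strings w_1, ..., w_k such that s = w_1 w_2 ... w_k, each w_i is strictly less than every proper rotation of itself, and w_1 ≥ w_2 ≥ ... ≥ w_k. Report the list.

["aabbabb", "aabaababab", "a", "a"]

emit factor 1: 'aabbabb' (i=0, period=7)
emit factor 2: 'aabaababab' (i=7, period=10)
emit factor 3: 'a' (i=17, period=1)
emit factor 4: 'a' (i=18, period=1)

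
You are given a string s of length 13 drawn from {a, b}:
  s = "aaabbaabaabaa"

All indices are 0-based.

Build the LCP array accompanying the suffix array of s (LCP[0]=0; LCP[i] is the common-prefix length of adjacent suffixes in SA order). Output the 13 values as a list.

[0, 1, 2, 2, 5, 3, 1, 4, 2, 0, 3, 6, 1]

rank | idx | suffix
   0 |  12 | a
   1 |  11 | aa
   2 |   0 | aaabbaabaabaa
   3 |   8 | aabaa
   4 |   5 | aabaabaa
   5 |   1 | aabbaabaabaa
   6 |   9 | abaa
   7 |   6 | abaabaa
   8 |   2 | abbaabaabaa
   9 |  10 | baa
  10 |   7 | baabaa
  11 |   4 | baabaabaa
  12 |   3 | bbaabaabaa

SA = [12, 11, 0, 8, 5, 1, 9, 6, 2, 10, 7, 4, 3]
i: (SA[i-1],SA[i]) lcp shared
  1: (12,11) 1 'a'
  2: (11,0) 2 'aa'
  3: (0,8) 2 'aa'
  4: (8,5) 5 'aabaa'
  5: (5,1) 3 'aab'
  6: (1,9) 1 'a'
  7: (9,6) 4 'abaa'
  8: (6,2) 2 'ab'
  9: (2,10) 0 ''
  10: (10,7) 3 'baa'
  11: (7,4) 6 'baabaa'
  12: (4,3) 1 'b'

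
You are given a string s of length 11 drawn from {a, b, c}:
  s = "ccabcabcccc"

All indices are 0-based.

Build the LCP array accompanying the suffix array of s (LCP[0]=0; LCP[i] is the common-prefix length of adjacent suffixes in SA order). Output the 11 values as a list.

sorted suffixes:
  #0 SA[0]=2  'abcabcccc'
  #1 SA[1]=5  'abcccc'
  #2 SA[2]=3  'bcabcccc'
  #3 SA[3]=6  'bcccc'
  #4 SA[4]=10  'c'
  #5 SA[5]=1  'cabcabcccc'
  #6 SA[6]=4  'cabcccc'
  #7 SA[7]=9  'cc'
  #8 SA[8]=0  'ccabcabcccc'
  #9 SA[9]=8  'ccc'
  #10 SA[10]=7  'cccc'

SA = [2, 5, 3, 6, 10, 1, 4, 9, 0, 8, 7]
i: (SA[i-1],SA[i]) lcp shared
  1: (2,5) 3 'abc'
  2: (5,3) 0 ''
  3: (3,6) 2 'bc'
  4: (6,10) 0 ''
  5: (10,1) 1 'c'
  6: (1,4) 4 'cabc'
  7: (4,9) 1 'c'
  8: (9,0) 2 'cc'
  9: (0,8) 2 'cc'
  10: (8,7) 3 'ccc'

[0, 3, 0, 2, 0, 1, 4, 1, 2, 2, 3]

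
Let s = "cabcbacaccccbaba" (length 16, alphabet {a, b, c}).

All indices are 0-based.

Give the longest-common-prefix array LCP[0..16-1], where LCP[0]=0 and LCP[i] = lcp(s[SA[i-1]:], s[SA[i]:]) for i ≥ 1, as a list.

rank→(start, suffix):
  0 → (15, 'a')
  1 → (13, 'aba')
  2 → (1, 'abcbacaccccbaba')
  3 → (5, 'acaccccbaba')
  4 → (7, 'accccbaba')
  5 → (14, 'ba')
  6 → (12, 'baba')
  7 → (4, 'bacaccccbaba')
  8 → (2, 'bcbacaccccbaba')
  9 → (0, 'cabcbacaccccbaba')
  10 → (6, 'caccccbaba')
  11 → (11, 'cbaba')
  12 → (3, 'cbacaccccbaba')
  13 → (10, 'ccbaba')
  14 → (9, 'cccbaba')
  15 → (8, 'ccccbaba')

SA = [15, 13, 1, 5, 7, 14, 12, 4, 2, 0, 6, 11, 3, 10, 9, 8]
i: (SA[i-1],SA[i]) lcp shared
  1: (15,13) 1 'a'
  2: (13,1) 2 'ab'
  3: (1,5) 1 'a'
  4: (5,7) 2 'ac'
  5: (7,14) 0 ''
  6: (14,12) 2 'ba'
  7: (12,4) 2 'ba'
  8: (4,2) 1 'b'
  9: (2,0) 0 ''
  10: (0,6) 2 'ca'
  11: (6,11) 1 'c'
  12: (11,3) 3 'cba'
  13: (3,10) 1 'c'
  14: (10,9) 2 'cc'
  15: (9,8) 3 'ccc'

[0, 1, 2, 1, 2, 0, 2, 2, 1, 0, 2, 1, 3, 1, 2, 3]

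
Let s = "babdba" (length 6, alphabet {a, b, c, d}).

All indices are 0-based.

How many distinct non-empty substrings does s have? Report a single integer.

rank→(start, suffix):
  0 → (5, 'a')
  1 → (1, 'abdba')
  2 → (4, 'ba')
  3 → (0, 'babdba')
  4 → (2, 'bdba')
  5 → (3, 'dba')

SA = [5, 1, 4, 0, 2, 3]
rank  pair      lcp
   1  s[5:],s[1:]  1  'a'
   2  s[1:],s[4:]  0  ''
   3  s[4:],s[0:]  2  'ba'
   4  s[0:],s[2:]  1  'b'
   5  s[2:],s[3:]  0  ''

n(n+1)/2 = 6·7/2 = 21
Σ LCP = 0 + 1 + 0 + 2 + 1 + 0 = 4
distinct = 21 − 4 = 17

17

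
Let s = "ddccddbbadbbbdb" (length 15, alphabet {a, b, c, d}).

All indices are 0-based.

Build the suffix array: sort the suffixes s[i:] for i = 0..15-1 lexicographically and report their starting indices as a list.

sorted suffixes:
  #0 SA[0]=8  'adbbbdb'
  #1 SA[1]=14  'b'
  #2 SA[2]=7  'badbbbdb'
  #3 SA[3]=6  'bbadbbbdb'
  #4 SA[4]=10  'bbbdb'
  #5 SA[5]=11  'bbdb'
  #6 SA[6]=12  'bdb'
  #7 SA[7]=2  'ccddbbadbbbdb'
  #8 SA[8]=3  'cddbbadbbbdb'
  #9 SA[9]=13  'db'
  #10 SA[10]=5  'dbbadbbbdb'
  #11 SA[11]=9  'dbbbdb'
  #12 SA[12]=1  'dccddbbadbbbdb'
  #13 SA[13]=4  'ddbbadbbbdb'
  #14 SA[14]=0  'ddccddbbadbbbdb'

[8, 14, 7, 6, 10, 11, 12, 2, 3, 13, 5, 9, 1, 4, 0]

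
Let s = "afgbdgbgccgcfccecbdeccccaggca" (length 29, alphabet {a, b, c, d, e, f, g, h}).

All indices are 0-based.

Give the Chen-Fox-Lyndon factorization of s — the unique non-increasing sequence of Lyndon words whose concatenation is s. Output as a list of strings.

emit factor 1: 'afgbdgbgccgcfccecbdeccccaggc' (i=0, period=28)
emit factor 2: 'a' (i=28, period=1)

["afgbdgbgccgcfccecbdeccccaggc", "a"]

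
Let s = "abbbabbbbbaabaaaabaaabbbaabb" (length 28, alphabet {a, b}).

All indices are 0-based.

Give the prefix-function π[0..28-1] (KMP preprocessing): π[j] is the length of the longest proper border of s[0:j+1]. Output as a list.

π[0] = 0
j=1 s[j]='b': π[1]=0 (border '')
j=2 s[j]='b': π[2]=0 (border '')
j=3 s[j]='b': π[3]=0 (border '')
j=4 s[j]='a': π[4]=1 (border 'a')
j=5 s[j]='b': π[5]=2 (border 'ab')
j=6 s[j]='b': π[6]=3 (border 'abb')
j=7 s[j]='b': π[7]=4 (border 'abbb')
j=8 s[j]='b': k: 4→0; π[8]=0 (border '')
j=9 s[j]='b': π[9]=0 (border '')
j=10 s[j]='a': π[10]=1 (border 'a')
j=11 s[j]='a': k: 1→0; π[11]=1 (border 'a')
j=12 s[j]='b': π[12]=2 (border 'ab')
j=13 s[j]='a': k: 2→0; π[13]=1 (border 'a')
j=14 s[j]='a': k: 1→0; π[14]=1 (border 'a')
j=15 s[j]='a': k: 1→0; π[15]=1 (border 'a')
j=16 s[j]='a': k: 1→0; π[16]=1 (border 'a')
j=17 s[j]='b': π[17]=2 (border 'ab')
j=18 s[j]='a': k: 2→0; π[18]=1 (border 'a')
j=19 s[j]='a': k: 1→0; π[19]=1 (border 'a')
j=20 s[j]='a': k: 1→0; π[20]=1 (border 'a')
j=21 s[j]='b': π[21]=2 (border 'ab')
j=22 s[j]='b': π[22]=3 (border 'abb')
j=23 s[j]='b': π[23]=4 (border 'abbb')
j=24 s[j]='a': π[24]=5 (border 'abbba')
j=25 s[j]='a': k: 5→1→0; π[25]=1 (border 'a')
j=26 s[j]='b': π[26]=2 (border 'ab')
j=27 s[j]='b': π[27]=3 (border 'abb')

[0, 0, 0, 0, 1, 2, 3, 4, 0, 0, 1, 1, 2, 1, 1, 1, 1, 2, 1, 1, 1, 2, 3, 4, 5, 1, 2, 3]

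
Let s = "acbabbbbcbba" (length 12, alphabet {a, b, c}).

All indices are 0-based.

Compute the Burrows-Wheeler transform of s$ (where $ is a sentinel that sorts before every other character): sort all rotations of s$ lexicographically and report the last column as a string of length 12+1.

abb$bccabbbab

rank  rotation       last
    0  $acbabbbbcbba  a
    1  a$acbabbbbcbb  b
    2  abbbbcbba$acb  b
    3  acbabbbbcbba$  $
    4  ba$acbabbbbcb  b
    5  babbbbcbba$ac  c
    6  bba$acbabbbbc  c
    7  bbbbcbba$acba  a
    8  bbbcbba$acbab  b
    9  bbcbba$acbabb  b
   10  bcbba$acbabbb  b
   11  cbabbbbcbba$a  a
   12  cbba$acbabbbb  b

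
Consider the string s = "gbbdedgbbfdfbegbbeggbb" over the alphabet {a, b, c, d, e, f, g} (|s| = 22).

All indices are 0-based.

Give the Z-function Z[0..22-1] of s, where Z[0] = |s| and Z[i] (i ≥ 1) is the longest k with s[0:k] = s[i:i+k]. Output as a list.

Z[0]=22
i=1: fresh scan; Z[1]=0
i=2: fresh scan; Z[2]=0
i=3: fresh scan; Z[3]=0
i=4: fresh scan; Z[4]=0
i=5: fresh scan; Z[5]=0
i=6: fresh scan; Z[6]=3 grow→box=[6,9)
i=7: min(r-i=2, Z[1]=0)=0; Z[7]=0
i=8: min(r-i=1, Z[2]=0)=0; Z[8]=0
i=9: fresh scan; Z[9]=0
i=10: fresh scan; Z[10]=0
i=11: fresh scan; Z[11]=0
i=12: fresh scan; Z[12]=0
i=13: fresh scan; Z[13]=0
i=14: fresh scan; Z[14]=3 grow→box=[14,17)
i=15: min(r-i=2, Z[1]=0)=0; Z[15]=0
i=16: min(r-i=1, Z[2]=0)=0; Z[16]=0
i=17: fresh scan; Z[17]=0
i=18: fresh scan; Z[18]=1 grow→box=[18,19)
i=19: fresh scan; Z[19]=3 grow→box=[19,22)
i=20: min(r-i=2, Z[1]=0)=0; Z[20]=0
i=21: min(r-i=1, Z[2]=0)=0; Z[21]=0

[22, 0, 0, 0, 0, 0, 3, 0, 0, 0, 0, 0, 0, 0, 3, 0, 0, 0, 1, 3, 0, 0]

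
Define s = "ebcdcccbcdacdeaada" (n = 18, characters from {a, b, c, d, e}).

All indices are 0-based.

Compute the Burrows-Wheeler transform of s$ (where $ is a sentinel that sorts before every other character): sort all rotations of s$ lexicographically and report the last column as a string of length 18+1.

adedaceccdbbaacccd$

rank  rotation             last
    0  $ebcdcccbcdacdeaada  a
    1  a$ebcdcccbcdacdeaad  d
    2  aada$ebcdcccbcdacde  e
    3  acdeaada$ebcdcccbcd  d
    4  ada$ebcdcccbcdacdea  a
    5  bcdacdeaada$ebcdccc  c
    6  bcdcccbcdacdeaada$e  e
    7  cbcdacdeaada$ebcdcc  c
    8  ccbcdacdeaada$ebcdc  c
    9  cccbcdacdeaada$ebcd  d
   10  cdacdeaada$ebcdcccb  b
   11  cdcccbcdacdeaada$eb  b
   12  cdeaada$ebcdcccbcda  a
   13  da$ebcdcccbcdacdeaa  a
   14  dacdeaada$ebcdcccbc  c
   15  dcccbcdacdeaada$ebc  c
   16  deaada$ebcdcccbcdac  c
   17  eaada$ebcdcccbcdacd  d
   18  ebcdcccbcdacdeaada$  $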